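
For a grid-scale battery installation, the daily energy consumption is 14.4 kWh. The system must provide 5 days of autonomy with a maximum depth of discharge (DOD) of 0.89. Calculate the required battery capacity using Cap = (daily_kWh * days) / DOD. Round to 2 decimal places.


Total energy needed = daily * days = 14.4 * 5 = 72.0 kWh
Account for depth of discharge:
  Cap = total_energy / DOD = 72.0 / 0.89
  Cap = 80.90 kWh

80.90


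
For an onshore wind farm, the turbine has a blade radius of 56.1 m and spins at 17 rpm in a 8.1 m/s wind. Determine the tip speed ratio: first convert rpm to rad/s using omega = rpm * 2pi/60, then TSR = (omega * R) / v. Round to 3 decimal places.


Convert rotational speed to rad/s:
  omega = 17 * 2 * pi / 60 = 1.7802 rad/s
Compute tip speed:
  v_tip = omega * R = 1.7802 * 56.1 = 99.871 m/s
Tip speed ratio:
  TSR = v_tip / v_wind = 99.871 / 8.1 = 12.330

12.330


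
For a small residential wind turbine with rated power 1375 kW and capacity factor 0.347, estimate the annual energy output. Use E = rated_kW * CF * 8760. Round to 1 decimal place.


Annual energy = rated_kW * capacity_factor * hours_per_year
Given: P_rated = 1375 kW, CF = 0.347, hours = 8760
E = 1375 * 0.347 * 8760
E = 4179615.0 kWh

4179615.0


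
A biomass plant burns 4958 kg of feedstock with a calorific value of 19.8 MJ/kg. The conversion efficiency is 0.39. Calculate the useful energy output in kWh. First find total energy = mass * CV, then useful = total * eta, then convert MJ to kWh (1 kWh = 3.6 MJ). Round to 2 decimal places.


Total energy = mass * CV = 4958 * 19.8 = 98168.4 MJ
Useful energy = total * eta = 98168.4 * 0.39 = 38285.68 MJ
Convert to kWh: 38285.68 / 3.6
Useful energy = 10634.91 kWh

10634.91


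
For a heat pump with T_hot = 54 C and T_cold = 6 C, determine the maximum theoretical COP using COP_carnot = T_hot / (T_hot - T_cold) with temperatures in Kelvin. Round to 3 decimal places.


Convert to Kelvin:
  T_hot = 54 + 273.15 = 327.15 K
  T_cold = 6 + 273.15 = 279.15 K
Apply Carnot COP formula:
  COP = T_hot_K / (T_hot_K - T_cold_K) = 327.15 / 48.0
  COP = 6.816

6.816


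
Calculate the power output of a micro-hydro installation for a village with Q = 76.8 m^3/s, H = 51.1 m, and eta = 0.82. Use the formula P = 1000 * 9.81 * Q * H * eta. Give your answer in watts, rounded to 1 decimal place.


Apply the hydropower formula P = rho * g * Q * H * eta
rho * g = 1000 * 9.81 = 9810.0
P = 9810.0 * 76.8 * 51.1 * 0.82
P = 31569302.0 W

31569302.0


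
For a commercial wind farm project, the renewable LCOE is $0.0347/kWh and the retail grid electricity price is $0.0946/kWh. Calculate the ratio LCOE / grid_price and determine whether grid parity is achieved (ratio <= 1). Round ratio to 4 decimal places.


Compare LCOE to grid price:
  LCOE = $0.0347/kWh, Grid price = $0.0946/kWh
  Ratio = LCOE / grid_price = 0.0347 / 0.0946 = 0.3668
  Grid parity achieved (ratio <= 1)? yes

0.3668


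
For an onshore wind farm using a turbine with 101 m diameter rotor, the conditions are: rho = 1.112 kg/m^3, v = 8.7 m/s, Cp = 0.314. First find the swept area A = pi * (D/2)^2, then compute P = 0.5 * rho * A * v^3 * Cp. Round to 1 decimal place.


Step 1 -- Compute swept area:
  A = pi * (D/2)^2 = pi * (101/2)^2 = 8011.85 m^2
Step 2 -- Apply wind power equation:
  P = 0.5 * rho * A * v^3 * Cp
  v^3 = 8.7^3 = 658.503
  P = 0.5 * 1.112 * 8011.85 * 658.503 * 0.314
  P = 921074.6 W

921074.6


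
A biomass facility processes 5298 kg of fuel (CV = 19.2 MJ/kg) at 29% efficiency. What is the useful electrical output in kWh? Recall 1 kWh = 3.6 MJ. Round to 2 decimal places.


Total energy = mass * CV = 5298 * 19.2 = 101721.6 MJ
Useful energy = total * eta = 101721.6 * 0.29 = 29499.26 MJ
Convert to kWh: 29499.26 / 3.6
Useful energy = 8194.24 kWh

8194.24


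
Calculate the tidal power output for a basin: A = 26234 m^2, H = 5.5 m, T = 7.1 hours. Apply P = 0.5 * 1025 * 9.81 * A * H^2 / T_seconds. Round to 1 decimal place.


Convert period to seconds: T = 7.1 * 3600 = 25560.0 s
H^2 = 5.5^2 = 30.25
P = 0.5 * rho * g * A * H^2 / T
P = 0.5 * 1025 * 9.81 * 26234 * 30.25 / 25560.0
P = 156096.1 W

156096.1


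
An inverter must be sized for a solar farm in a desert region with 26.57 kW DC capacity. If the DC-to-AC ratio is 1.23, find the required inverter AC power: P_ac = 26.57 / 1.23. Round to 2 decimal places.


The inverter AC capacity is determined by the DC/AC ratio.
Given: P_dc = 26.57 kW, DC/AC ratio = 1.23
P_ac = P_dc / ratio = 26.57 / 1.23
P_ac = 21.60 kW

21.60


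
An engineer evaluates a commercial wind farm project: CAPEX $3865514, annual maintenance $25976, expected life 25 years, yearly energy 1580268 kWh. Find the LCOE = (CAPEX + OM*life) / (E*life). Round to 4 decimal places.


Total cost = CAPEX + OM * lifetime = 3865514 + 25976 * 25 = 3865514 + 649400 = 4514914
Total generation = annual * lifetime = 1580268 * 25 = 39506700 kWh
LCOE = 4514914 / 39506700
LCOE = 0.1143 $/kWh

0.1143


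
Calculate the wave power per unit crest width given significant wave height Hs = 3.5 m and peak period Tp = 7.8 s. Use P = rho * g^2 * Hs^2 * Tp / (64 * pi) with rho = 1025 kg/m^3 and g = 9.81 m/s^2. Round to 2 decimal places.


Apply wave power formula:
  g^2 = 9.81^2 = 96.2361
  Hs^2 = 3.5^2 = 12.25
  Numerator = rho * g^2 * Hs^2 * Tp = 1025 * 96.2361 * 12.25 * 7.8 = 9425243.34
  Denominator = 64 * pi = 201.0619
  P = 9425243.34 / 201.0619 = 46877.31 W/m

46877.31


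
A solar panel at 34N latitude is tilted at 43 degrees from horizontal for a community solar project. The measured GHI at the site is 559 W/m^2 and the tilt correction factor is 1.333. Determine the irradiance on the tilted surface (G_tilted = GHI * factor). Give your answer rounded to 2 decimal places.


Identify the given values:
  GHI = 559 W/m^2, tilt correction factor = 1.333
Apply the formula G_tilted = GHI * factor:
  G_tilted = 559 * 1.333
  G_tilted = 745.15 W/m^2

745.15


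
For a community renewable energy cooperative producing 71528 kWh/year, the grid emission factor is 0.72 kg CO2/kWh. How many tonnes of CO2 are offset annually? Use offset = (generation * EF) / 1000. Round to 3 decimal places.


CO2 offset in kg = generation * emission_factor
CO2 offset = 71528 * 0.72 = 51500.16 kg
Convert to tonnes:
  CO2 offset = 51500.16 / 1000 = 51.500 tonnes

51.500


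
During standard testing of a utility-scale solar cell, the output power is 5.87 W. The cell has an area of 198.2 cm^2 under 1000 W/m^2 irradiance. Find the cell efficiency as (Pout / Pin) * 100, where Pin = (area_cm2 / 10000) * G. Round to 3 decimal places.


First compute the input power:
  Pin = area_cm2 / 10000 * G = 198.2 / 10000 * 1000 = 19.82 W
Then compute efficiency:
  Efficiency = (Pout / Pin) * 100 = (5.87 / 19.82) * 100
  Efficiency = 29.617%

29.617


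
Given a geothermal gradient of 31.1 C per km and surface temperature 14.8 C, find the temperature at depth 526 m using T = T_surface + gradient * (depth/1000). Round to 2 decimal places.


Convert depth to km: 526 / 1000 = 0.526 km
Temperature increase = gradient * depth_km = 31.1 * 0.526 = 16.36 C
Temperature at depth = T_surface + delta_T = 14.8 + 16.36
T = 31.16 C

31.16


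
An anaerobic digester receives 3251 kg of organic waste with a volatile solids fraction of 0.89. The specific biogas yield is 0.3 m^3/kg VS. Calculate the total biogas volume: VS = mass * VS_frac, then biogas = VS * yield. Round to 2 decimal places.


Compute volatile solids:
  VS = mass * VS_fraction = 3251 * 0.89 = 2893.39 kg
Calculate biogas volume:
  Biogas = VS * specific_yield = 2893.39 * 0.3
  Biogas = 868.02 m^3

868.02


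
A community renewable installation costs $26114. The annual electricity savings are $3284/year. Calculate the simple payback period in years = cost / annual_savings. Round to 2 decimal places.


Simple payback period = initial cost / annual savings
Payback = 26114 / 3284
Payback = 7.95 years

7.95


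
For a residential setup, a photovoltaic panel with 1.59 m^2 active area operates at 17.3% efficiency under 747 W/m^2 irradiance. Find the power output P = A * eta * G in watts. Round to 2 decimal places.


Use the solar power formula P = A * eta * G.
Given: A = 1.59 m^2, eta = 0.173, G = 747 W/m^2
P = 1.59 * 0.173 * 747
P = 205.48 W

205.48


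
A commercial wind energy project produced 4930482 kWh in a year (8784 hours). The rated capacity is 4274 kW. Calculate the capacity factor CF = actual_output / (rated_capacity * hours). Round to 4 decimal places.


Capacity factor = actual output / maximum possible output
Maximum possible = rated * hours = 4274 * 8784 = 37542816 kWh
CF = 4930482 / 37542816
CF = 0.1313

0.1313


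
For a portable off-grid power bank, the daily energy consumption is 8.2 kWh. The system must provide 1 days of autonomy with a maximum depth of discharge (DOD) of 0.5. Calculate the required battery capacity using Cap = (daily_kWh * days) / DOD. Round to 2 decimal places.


Total energy needed = daily * days = 8.2 * 1 = 8.2 kWh
Account for depth of discharge:
  Cap = total_energy / DOD = 8.2 / 0.5
  Cap = 16.40 kWh

16.40


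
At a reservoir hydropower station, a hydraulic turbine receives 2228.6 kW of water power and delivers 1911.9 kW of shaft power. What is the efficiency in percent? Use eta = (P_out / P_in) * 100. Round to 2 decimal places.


Turbine efficiency = (output power / input power) * 100
eta = (1911.9 / 2228.6) * 100
eta = 85.79%

85.79


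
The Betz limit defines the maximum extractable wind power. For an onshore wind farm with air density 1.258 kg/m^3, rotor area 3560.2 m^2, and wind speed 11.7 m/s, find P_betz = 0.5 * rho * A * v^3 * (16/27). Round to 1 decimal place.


The Betz coefficient Cp_max = 16/27 = 0.5926
v^3 = 11.7^3 = 1601.613
P_betz = 0.5 * rho * A * v^3 * Cp_max
P_betz = 0.5 * 1.258 * 3560.2 * 1601.613 * 0.5926
P_betz = 2125391.0 W

2125391.0


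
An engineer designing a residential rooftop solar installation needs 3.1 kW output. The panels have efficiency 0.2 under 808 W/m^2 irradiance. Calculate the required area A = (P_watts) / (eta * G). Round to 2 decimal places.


Convert target power to watts: P = 3.1 * 1000 = 3100.0 W
Compute denominator: eta * G = 0.2 * 808 = 161.6
Required area A = P / (eta * G) = 3100.0 / 161.6
A = 19.18 m^2

19.18


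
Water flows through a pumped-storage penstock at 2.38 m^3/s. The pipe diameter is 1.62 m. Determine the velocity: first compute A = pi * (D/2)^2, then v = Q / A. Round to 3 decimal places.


Compute pipe cross-sectional area:
  A = pi * (D/2)^2 = pi * (1.62/2)^2 = 2.0612 m^2
Calculate velocity:
  v = Q / A = 2.38 / 2.0612
  v = 1.155 m/s

1.155


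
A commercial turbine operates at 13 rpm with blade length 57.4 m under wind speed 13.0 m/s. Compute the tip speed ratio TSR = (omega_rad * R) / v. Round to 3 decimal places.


Convert rotational speed to rad/s:
  omega = 13 * 2 * pi / 60 = 1.3614 rad/s
Compute tip speed:
  v_tip = omega * R = 1.3614 * 57.4 = 78.142 m/s
Tip speed ratio:
  TSR = v_tip / v_wind = 78.142 / 13.0 = 6.011

6.011


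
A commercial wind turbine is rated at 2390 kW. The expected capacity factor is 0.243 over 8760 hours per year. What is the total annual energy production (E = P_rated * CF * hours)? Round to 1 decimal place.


Annual energy = rated_kW * capacity_factor * hours_per_year
Given: P_rated = 2390 kW, CF = 0.243, hours = 8760
E = 2390 * 0.243 * 8760
E = 5087545.2 kWh

5087545.2


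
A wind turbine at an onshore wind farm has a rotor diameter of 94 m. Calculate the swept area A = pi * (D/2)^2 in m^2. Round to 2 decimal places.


Compute the rotor radius:
  r = D / 2 = 94 / 2 = 47.0 m
Calculate swept area:
  A = pi * r^2 = pi * 47.0^2
  A = 6939.78 m^2

6939.78


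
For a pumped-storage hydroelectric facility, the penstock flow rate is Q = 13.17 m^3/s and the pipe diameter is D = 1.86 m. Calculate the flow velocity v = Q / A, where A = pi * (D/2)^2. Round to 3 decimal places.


Compute pipe cross-sectional area:
  A = pi * (D/2)^2 = pi * (1.86/2)^2 = 2.7172 m^2
Calculate velocity:
  v = Q / A = 13.17 / 2.7172
  v = 4.847 m/s

4.847


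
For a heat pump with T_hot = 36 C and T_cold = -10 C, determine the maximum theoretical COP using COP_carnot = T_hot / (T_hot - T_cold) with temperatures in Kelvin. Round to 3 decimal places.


Convert to Kelvin:
  T_hot = 36 + 273.15 = 309.15 K
  T_cold = -10 + 273.15 = 263.15 K
Apply Carnot COP formula:
  COP = T_hot_K / (T_hot_K - T_cold_K) = 309.15 / 46.0
  COP = 6.721

6.721


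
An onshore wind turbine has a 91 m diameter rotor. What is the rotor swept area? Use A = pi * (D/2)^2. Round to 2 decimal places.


Compute the rotor radius:
  r = D / 2 = 91 / 2 = 45.5 m
Calculate swept area:
  A = pi * r^2 = pi * 45.5^2
  A = 6503.88 m^2

6503.88


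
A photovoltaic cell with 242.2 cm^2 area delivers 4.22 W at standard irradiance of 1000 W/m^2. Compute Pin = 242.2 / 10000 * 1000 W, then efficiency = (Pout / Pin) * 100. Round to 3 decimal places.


First compute the input power:
  Pin = area_cm2 / 10000 * G = 242.2 / 10000 * 1000 = 24.22 W
Then compute efficiency:
  Efficiency = (Pout / Pin) * 100 = (4.22 / 24.22) * 100
  Efficiency = 17.424%

17.424


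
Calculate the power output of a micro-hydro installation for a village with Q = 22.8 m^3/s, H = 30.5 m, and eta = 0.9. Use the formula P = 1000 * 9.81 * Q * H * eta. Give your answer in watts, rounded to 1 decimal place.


Apply the hydropower formula P = rho * g * Q * H * eta
rho * g = 1000 * 9.81 = 9810.0
P = 9810.0 * 22.8 * 30.5 * 0.9
P = 6139686.6 W

6139686.6


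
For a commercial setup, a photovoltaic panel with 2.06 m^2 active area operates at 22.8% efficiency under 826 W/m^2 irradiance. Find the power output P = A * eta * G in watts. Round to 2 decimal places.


Use the solar power formula P = A * eta * G.
Given: A = 2.06 m^2, eta = 0.228, G = 826 W/m^2
P = 2.06 * 0.228 * 826
P = 387.96 W

387.96


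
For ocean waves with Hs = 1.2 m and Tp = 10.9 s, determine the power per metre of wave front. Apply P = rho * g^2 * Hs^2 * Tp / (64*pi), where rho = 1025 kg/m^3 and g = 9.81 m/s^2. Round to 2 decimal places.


Apply wave power formula:
  g^2 = 9.81^2 = 96.2361
  Hs^2 = 1.2^2 = 1.44
  Numerator = rho * g^2 * Hs^2 * Tp = 1025 * 96.2361 * 1.44 * 10.9 = 1548284.87
  Denominator = 64 * pi = 201.0619
  P = 1548284.87 / 201.0619 = 7700.54 W/m

7700.54


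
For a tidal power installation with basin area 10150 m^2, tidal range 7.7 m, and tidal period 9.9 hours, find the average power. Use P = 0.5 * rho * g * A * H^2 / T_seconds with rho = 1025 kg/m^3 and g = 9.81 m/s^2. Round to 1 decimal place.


Convert period to seconds: T = 9.9 * 3600 = 35640.0 s
H^2 = 7.7^2 = 59.29
P = 0.5 * rho * g * A * H^2 / T
P = 0.5 * 1025 * 9.81 * 10150 * 59.29 / 35640.0
P = 84893.2 W

84893.2


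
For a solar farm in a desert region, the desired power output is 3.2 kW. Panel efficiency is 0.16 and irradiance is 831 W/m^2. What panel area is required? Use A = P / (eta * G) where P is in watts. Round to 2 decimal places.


Convert target power to watts: P = 3.2 * 1000 = 3200.0 W
Compute denominator: eta * G = 0.16 * 831 = 132.96
Required area A = P / (eta * G) = 3200.0 / 132.96
A = 24.07 m^2

24.07


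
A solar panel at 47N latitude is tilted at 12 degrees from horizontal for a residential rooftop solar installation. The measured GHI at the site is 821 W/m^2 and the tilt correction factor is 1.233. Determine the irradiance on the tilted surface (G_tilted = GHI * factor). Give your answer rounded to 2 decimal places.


Identify the given values:
  GHI = 821 W/m^2, tilt correction factor = 1.233
Apply the formula G_tilted = GHI * factor:
  G_tilted = 821 * 1.233
  G_tilted = 1012.29 W/m^2

1012.29


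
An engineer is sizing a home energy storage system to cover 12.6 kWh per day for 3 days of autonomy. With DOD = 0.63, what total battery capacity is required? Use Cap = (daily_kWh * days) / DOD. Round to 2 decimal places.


Total energy needed = daily * days = 12.6 * 3 = 37.8 kWh
Account for depth of discharge:
  Cap = total_energy / DOD = 37.8 / 0.63
  Cap = 60.00 kWh

60.00


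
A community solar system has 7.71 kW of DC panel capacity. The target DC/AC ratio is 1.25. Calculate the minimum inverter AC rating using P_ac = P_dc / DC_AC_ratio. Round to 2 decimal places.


The inverter AC capacity is determined by the DC/AC ratio.
Given: P_dc = 7.71 kW, DC/AC ratio = 1.25
P_ac = P_dc / ratio = 7.71 / 1.25
P_ac = 6.17 kW

6.17


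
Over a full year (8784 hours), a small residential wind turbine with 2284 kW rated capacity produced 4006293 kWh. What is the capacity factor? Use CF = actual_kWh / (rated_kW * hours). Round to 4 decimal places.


Capacity factor = actual output / maximum possible output
Maximum possible = rated * hours = 2284 * 8784 = 20062656 kWh
CF = 4006293 / 20062656
CF = 0.1997

0.1997


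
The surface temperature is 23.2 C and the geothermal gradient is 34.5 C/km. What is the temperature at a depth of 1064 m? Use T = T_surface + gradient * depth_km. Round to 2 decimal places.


Convert depth to km: 1064 / 1000 = 1.064 km
Temperature increase = gradient * depth_km = 34.5 * 1.064 = 36.71 C
Temperature at depth = T_surface + delta_T = 23.2 + 36.71
T = 59.91 C

59.91


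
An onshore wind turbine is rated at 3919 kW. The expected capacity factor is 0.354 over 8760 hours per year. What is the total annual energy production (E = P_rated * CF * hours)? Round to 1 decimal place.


Annual energy = rated_kW * capacity_factor * hours_per_year
Given: P_rated = 3919 kW, CF = 0.354, hours = 8760
E = 3919 * 0.354 * 8760
E = 12152975.8 kWh

12152975.8


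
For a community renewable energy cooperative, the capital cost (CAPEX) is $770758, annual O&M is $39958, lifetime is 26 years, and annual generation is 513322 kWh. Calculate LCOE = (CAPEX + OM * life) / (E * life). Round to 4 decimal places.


Total cost = CAPEX + OM * lifetime = 770758 + 39958 * 26 = 770758 + 1038908 = 1809666
Total generation = annual * lifetime = 513322 * 26 = 13346372 kWh
LCOE = 1809666 / 13346372
LCOE = 0.1356 $/kWh

0.1356


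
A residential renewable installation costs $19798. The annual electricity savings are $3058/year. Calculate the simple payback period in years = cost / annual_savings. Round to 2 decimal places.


Simple payback period = initial cost / annual savings
Payback = 19798 / 3058
Payback = 6.47 years

6.47


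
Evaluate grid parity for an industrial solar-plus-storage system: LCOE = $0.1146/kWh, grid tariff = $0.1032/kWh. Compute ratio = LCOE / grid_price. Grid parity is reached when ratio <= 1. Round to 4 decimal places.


Compare LCOE to grid price:
  LCOE = $0.1146/kWh, Grid price = $0.1032/kWh
  Ratio = LCOE / grid_price = 0.1146 / 0.1032 = 1.1105
  Grid parity achieved (ratio <= 1)? no

1.1105


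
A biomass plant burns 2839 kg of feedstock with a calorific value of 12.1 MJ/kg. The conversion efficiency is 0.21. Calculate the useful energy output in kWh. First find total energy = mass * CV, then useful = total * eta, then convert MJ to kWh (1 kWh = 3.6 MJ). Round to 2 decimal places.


Total energy = mass * CV = 2839 * 12.1 = 34351.9 MJ
Useful energy = total * eta = 34351.9 * 0.21 = 7213.9 MJ
Convert to kWh: 7213.9 / 3.6
Useful energy = 2003.86 kWh

2003.86


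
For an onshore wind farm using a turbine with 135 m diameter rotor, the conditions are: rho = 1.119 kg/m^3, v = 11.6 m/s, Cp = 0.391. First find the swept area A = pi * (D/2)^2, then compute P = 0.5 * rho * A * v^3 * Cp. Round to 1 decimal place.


Step 1 -- Compute swept area:
  A = pi * (D/2)^2 = pi * (135/2)^2 = 14313.88 m^2
Step 2 -- Apply wind power equation:
  P = 0.5 * rho * A * v^3 * Cp
  v^3 = 11.6^3 = 1560.896
  P = 0.5 * 1.119 * 14313.88 * 1560.896 * 0.391
  P = 4887741.6 W

4887741.6


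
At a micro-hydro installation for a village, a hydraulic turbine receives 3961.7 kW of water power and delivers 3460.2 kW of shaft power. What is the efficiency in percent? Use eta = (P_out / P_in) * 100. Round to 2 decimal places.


Turbine efficiency = (output power / input power) * 100
eta = (3460.2 / 3961.7) * 100
eta = 87.34%

87.34


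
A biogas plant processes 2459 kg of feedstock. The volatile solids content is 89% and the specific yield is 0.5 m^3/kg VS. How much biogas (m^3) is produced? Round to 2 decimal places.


Compute volatile solids:
  VS = mass * VS_fraction = 2459 * 0.89 = 2188.51 kg
Calculate biogas volume:
  Biogas = VS * specific_yield = 2188.51 * 0.5
  Biogas = 1094.26 m^3

1094.26


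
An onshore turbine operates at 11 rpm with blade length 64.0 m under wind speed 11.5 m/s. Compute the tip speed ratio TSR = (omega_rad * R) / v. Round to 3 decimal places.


Convert rotational speed to rad/s:
  omega = 11 * 2 * pi / 60 = 1.1519 rad/s
Compute tip speed:
  v_tip = omega * R = 1.1519 * 64.0 = 73.723 m/s
Tip speed ratio:
  TSR = v_tip / v_wind = 73.723 / 11.5 = 6.411

6.411


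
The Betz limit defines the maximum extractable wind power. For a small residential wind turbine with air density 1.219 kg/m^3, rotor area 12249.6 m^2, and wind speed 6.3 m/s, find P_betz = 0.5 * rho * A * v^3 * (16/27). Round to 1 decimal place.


The Betz coefficient Cp_max = 16/27 = 0.5926
v^3 = 6.3^3 = 250.047
P_betz = 0.5 * rho * A * v^3 * Cp_max
P_betz = 0.5 * 1.219 * 12249.6 * 250.047 * 0.5926
P_betz = 1106301.5 W

1106301.5


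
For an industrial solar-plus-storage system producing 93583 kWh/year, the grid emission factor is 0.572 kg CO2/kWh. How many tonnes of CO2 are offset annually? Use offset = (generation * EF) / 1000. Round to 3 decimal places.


CO2 offset in kg = generation * emission_factor
CO2 offset = 93583 * 0.572 = 53529.48 kg
Convert to tonnes:
  CO2 offset = 53529.48 / 1000 = 53.529 tonnes

53.529


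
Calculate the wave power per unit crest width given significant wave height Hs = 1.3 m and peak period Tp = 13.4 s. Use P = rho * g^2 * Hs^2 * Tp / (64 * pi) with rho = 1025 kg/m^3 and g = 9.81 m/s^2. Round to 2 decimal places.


Apply wave power formula:
  g^2 = 9.81^2 = 96.2361
  Hs^2 = 1.3^2 = 1.69
  Numerator = rho * g^2 * Hs^2 * Tp = 1025 * 96.2361 * 1.69 * 13.4 = 2233846.79
  Denominator = 64 * pi = 201.0619
  P = 2233846.79 / 201.0619 = 11110.24 W/m

11110.24


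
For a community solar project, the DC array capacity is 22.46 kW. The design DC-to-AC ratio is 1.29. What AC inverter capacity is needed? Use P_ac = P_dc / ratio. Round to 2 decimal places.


The inverter AC capacity is determined by the DC/AC ratio.
Given: P_dc = 22.46 kW, DC/AC ratio = 1.29
P_ac = P_dc / ratio = 22.46 / 1.29
P_ac = 17.41 kW

17.41


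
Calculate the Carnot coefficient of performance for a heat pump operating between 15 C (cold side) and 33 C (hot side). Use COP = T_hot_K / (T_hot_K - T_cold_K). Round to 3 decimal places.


Convert to Kelvin:
  T_hot = 33 + 273.15 = 306.15 K
  T_cold = 15 + 273.15 = 288.15 K
Apply Carnot COP formula:
  COP = T_hot_K / (T_hot_K - T_cold_K) = 306.15 / 18.0
  COP = 17.008

17.008


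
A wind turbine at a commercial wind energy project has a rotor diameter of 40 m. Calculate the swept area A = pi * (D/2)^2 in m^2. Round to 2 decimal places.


Compute the rotor radius:
  r = D / 2 = 40 / 2 = 20.0 m
Calculate swept area:
  A = pi * r^2 = pi * 20.0^2
  A = 1256.64 m^2

1256.64


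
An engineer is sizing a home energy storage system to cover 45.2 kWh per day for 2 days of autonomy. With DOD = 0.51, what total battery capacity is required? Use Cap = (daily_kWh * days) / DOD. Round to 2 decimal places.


Total energy needed = daily * days = 45.2 * 2 = 90.4 kWh
Account for depth of discharge:
  Cap = total_energy / DOD = 90.4 / 0.51
  Cap = 177.25 kWh

177.25


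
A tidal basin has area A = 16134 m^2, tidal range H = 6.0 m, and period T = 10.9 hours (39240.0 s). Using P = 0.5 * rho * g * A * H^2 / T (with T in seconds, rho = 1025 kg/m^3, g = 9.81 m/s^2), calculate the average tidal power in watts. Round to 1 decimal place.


Convert period to seconds: T = 10.9 * 3600 = 39240.0 s
H^2 = 6.0^2 = 36.0
P = 0.5 * rho * g * A * H^2 / T
P = 0.5 * 1025 * 9.81 * 16134 * 36.0 / 39240.0
P = 74418.1 W

74418.1


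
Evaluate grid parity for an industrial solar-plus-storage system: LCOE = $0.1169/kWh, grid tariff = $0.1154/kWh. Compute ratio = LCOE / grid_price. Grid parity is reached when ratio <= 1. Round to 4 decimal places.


Compare LCOE to grid price:
  LCOE = $0.1169/kWh, Grid price = $0.1154/kWh
  Ratio = LCOE / grid_price = 0.1169 / 0.1154 = 1.0130
  Grid parity achieved (ratio <= 1)? no

1.0130


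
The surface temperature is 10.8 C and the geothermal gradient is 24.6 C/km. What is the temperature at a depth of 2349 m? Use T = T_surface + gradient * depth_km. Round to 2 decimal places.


Convert depth to km: 2349 / 1000 = 2.349 km
Temperature increase = gradient * depth_km = 24.6 * 2.349 = 57.79 C
Temperature at depth = T_surface + delta_T = 10.8 + 57.79
T = 68.59 C

68.59


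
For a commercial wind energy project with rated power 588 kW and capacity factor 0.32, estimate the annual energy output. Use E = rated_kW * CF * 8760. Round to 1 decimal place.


Annual energy = rated_kW * capacity_factor * hours_per_year
Given: P_rated = 588 kW, CF = 0.32, hours = 8760
E = 588 * 0.32 * 8760
E = 1648281.6 kWh

1648281.6


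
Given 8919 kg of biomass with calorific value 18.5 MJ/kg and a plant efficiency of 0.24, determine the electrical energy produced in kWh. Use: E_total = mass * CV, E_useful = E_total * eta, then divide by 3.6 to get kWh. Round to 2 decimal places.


Total energy = mass * CV = 8919 * 18.5 = 165001.5 MJ
Useful energy = total * eta = 165001.5 * 0.24 = 39600.36 MJ
Convert to kWh: 39600.36 / 3.6
Useful energy = 11000.10 kWh

11000.10


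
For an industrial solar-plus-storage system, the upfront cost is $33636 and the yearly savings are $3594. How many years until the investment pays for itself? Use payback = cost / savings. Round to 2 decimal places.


Simple payback period = initial cost / annual savings
Payback = 33636 / 3594
Payback = 9.36 years

9.36


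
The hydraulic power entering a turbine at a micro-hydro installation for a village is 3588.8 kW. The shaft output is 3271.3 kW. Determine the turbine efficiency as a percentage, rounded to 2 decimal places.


Turbine efficiency = (output power / input power) * 100
eta = (3271.3 / 3588.8) * 100
eta = 91.15%

91.15


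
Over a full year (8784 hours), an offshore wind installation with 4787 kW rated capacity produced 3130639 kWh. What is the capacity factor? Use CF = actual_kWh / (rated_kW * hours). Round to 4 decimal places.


Capacity factor = actual output / maximum possible output
Maximum possible = rated * hours = 4787 * 8784 = 42049008 kWh
CF = 3130639 / 42049008
CF = 0.0745

0.0745


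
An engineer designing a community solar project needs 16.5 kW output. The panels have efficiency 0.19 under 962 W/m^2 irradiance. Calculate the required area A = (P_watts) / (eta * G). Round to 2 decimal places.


Convert target power to watts: P = 16.5 * 1000 = 16500.0 W
Compute denominator: eta * G = 0.19 * 962 = 182.78
Required area A = P / (eta * G) = 16500.0 / 182.78
A = 90.27 m^2

90.27


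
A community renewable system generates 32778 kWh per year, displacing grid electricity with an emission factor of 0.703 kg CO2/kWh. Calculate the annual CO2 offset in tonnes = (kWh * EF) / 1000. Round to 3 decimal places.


CO2 offset in kg = generation * emission_factor
CO2 offset = 32778 * 0.703 = 23042.93 kg
Convert to tonnes:
  CO2 offset = 23042.93 / 1000 = 23.043 tonnes

23.043


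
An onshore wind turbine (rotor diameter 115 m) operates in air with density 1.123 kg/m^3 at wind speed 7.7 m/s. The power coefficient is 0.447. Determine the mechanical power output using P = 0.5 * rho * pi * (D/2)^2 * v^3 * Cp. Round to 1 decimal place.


Step 1 -- Compute swept area:
  A = pi * (D/2)^2 = pi * (115/2)^2 = 10386.89 m^2
Step 2 -- Apply wind power equation:
  P = 0.5 * rho * A * v^3 * Cp
  v^3 = 7.7^3 = 456.533
  P = 0.5 * 1.123 * 10386.89 * 456.533 * 0.447
  P = 1190186.5 W

1190186.5


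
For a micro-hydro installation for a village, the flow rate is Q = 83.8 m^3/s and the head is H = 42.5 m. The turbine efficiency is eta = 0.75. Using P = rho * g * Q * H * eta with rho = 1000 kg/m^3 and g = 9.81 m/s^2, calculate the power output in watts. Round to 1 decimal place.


Apply the hydropower formula P = rho * g * Q * H * eta
rho * g = 1000 * 9.81 = 9810.0
P = 9810.0 * 83.8 * 42.5 * 0.75
P = 26203736.3 W

26203736.3


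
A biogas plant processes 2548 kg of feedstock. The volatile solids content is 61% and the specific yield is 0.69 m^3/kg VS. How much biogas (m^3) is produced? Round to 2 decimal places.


Compute volatile solids:
  VS = mass * VS_fraction = 2548 * 0.61 = 1554.28 kg
Calculate biogas volume:
  Biogas = VS * specific_yield = 1554.28 * 0.69
  Biogas = 1072.45 m^3

1072.45


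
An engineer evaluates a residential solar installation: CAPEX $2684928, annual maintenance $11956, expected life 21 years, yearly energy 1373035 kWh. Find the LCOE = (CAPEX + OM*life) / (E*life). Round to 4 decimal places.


Total cost = CAPEX + OM * lifetime = 2684928 + 11956 * 21 = 2684928 + 251076 = 2936004
Total generation = annual * lifetime = 1373035 * 21 = 28833735 kWh
LCOE = 2936004 / 28833735
LCOE = 0.1018 $/kWh

0.1018


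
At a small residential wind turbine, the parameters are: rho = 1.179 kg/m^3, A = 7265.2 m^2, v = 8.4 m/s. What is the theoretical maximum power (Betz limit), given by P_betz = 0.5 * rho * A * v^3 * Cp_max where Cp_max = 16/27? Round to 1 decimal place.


The Betz coefficient Cp_max = 16/27 = 0.5926
v^3 = 8.4^3 = 592.704
P_betz = 0.5 * rho * A * v^3 * Cp_max
P_betz = 0.5 * 1.179 * 7265.2 * 592.704 * 0.5926
P_betz = 1504268.8 W

1504268.8


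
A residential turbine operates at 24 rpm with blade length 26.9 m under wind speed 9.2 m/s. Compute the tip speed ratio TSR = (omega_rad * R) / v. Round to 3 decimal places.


Convert rotational speed to rad/s:
  omega = 24 * 2 * pi / 60 = 2.5133 rad/s
Compute tip speed:
  v_tip = omega * R = 2.5133 * 26.9 = 67.607 m/s
Tip speed ratio:
  TSR = v_tip / v_wind = 67.607 / 9.2 = 7.349

7.349


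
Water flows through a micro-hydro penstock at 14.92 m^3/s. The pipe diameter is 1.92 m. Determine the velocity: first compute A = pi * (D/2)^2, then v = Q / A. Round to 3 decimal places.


Compute pipe cross-sectional area:
  A = pi * (D/2)^2 = pi * (1.92/2)^2 = 2.8953 m^2
Calculate velocity:
  v = Q / A = 14.92 / 2.8953
  v = 5.153 m/s

5.153


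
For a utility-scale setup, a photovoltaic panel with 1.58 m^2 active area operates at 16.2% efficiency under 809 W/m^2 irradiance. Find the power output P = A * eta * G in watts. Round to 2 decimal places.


Use the solar power formula P = A * eta * G.
Given: A = 1.58 m^2, eta = 0.162, G = 809 W/m^2
P = 1.58 * 0.162 * 809
P = 207.07 W

207.07


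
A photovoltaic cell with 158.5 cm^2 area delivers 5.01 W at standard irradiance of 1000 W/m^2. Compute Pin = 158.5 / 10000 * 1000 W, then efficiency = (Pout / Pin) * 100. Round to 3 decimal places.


First compute the input power:
  Pin = area_cm2 / 10000 * G = 158.5 / 10000 * 1000 = 15.85 W
Then compute efficiency:
  Efficiency = (Pout / Pin) * 100 = (5.01 / 15.85) * 100
  Efficiency = 31.609%

31.609


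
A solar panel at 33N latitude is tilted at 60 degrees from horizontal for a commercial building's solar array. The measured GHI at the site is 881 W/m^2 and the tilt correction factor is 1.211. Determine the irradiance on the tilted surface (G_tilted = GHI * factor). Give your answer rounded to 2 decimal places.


Identify the given values:
  GHI = 881 W/m^2, tilt correction factor = 1.211
Apply the formula G_tilted = GHI * factor:
  G_tilted = 881 * 1.211
  G_tilted = 1066.89 W/m^2

1066.89


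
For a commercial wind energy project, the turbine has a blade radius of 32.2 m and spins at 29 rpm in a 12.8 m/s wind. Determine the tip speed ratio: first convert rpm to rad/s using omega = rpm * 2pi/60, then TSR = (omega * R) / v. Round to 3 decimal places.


Convert rotational speed to rad/s:
  omega = 29 * 2 * pi / 60 = 3.0369 rad/s
Compute tip speed:
  v_tip = omega * R = 3.0369 * 32.2 = 97.787 m/s
Tip speed ratio:
  TSR = v_tip / v_wind = 97.787 / 12.8 = 7.640

7.640


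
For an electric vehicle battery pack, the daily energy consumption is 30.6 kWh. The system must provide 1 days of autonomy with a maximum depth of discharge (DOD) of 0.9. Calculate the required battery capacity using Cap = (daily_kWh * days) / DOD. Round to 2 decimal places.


Total energy needed = daily * days = 30.6 * 1 = 30.6 kWh
Account for depth of discharge:
  Cap = total_energy / DOD = 30.6 / 0.9
  Cap = 34.00 kWh

34.00


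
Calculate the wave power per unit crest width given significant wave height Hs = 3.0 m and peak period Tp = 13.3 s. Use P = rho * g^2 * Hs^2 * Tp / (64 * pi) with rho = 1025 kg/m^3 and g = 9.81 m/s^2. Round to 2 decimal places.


Apply wave power formula:
  g^2 = 9.81^2 = 96.2361
  Hs^2 = 3.0^2 = 9.0
  Numerator = rho * g^2 * Hs^2 * Tp = 1025 * 96.2361 * 9.0 * 13.3 = 11807447.7
  Denominator = 64 * pi = 201.0619
  P = 11807447.7 / 201.0619 = 58725.43 W/m

58725.43


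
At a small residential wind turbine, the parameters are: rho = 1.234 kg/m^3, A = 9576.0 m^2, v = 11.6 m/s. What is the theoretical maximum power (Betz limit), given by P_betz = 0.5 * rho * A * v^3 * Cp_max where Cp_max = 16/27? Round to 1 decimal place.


The Betz coefficient Cp_max = 16/27 = 0.5926
v^3 = 11.6^3 = 1560.896
P_betz = 0.5 * rho * A * v^3 * Cp_max
P_betz = 0.5 * 1.234 * 9576.0 * 1560.896 * 0.5926
P_betz = 5465117.3 W

5465117.3


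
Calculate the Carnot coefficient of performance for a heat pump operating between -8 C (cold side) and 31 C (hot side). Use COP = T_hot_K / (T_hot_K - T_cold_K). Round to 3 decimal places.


Convert to Kelvin:
  T_hot = 31 + 273.15 = 304.15 K
  T_cold = -8 + 273.15 = 265.15 K
Apply Carnot COP formula:
  COP = T_hot_K / (T_hot_K - T_cold_K) = 304.15 / 39.0
  COP = 7.799

7.799


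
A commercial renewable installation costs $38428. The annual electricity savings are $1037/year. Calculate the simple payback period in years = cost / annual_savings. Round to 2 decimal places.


Simple payback period = initial cost / annual savings
Payback = 38428 / 1037
Payback = 37.06 years

37.06


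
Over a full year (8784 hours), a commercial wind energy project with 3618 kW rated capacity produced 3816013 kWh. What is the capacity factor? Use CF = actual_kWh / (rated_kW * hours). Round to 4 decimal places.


Capacity factor = actual output / maximum possible output
Maximum possible = rated * hours = 3618 * 8784 = 31780512 kWh
CF = 3816013 / 31780512
CF = 0.1201

0.1201


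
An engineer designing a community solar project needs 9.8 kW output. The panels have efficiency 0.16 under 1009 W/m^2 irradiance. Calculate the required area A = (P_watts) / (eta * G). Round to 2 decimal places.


Convert target power to watts: P = 9.8 * 1000 = 9800.0 W
Compute denominator: eta * G = 0.16 * 1009 = 161.44
Required area A = P / (eta * G) = 9800.0 / 161.44
A = 60.70 m^2

60.70


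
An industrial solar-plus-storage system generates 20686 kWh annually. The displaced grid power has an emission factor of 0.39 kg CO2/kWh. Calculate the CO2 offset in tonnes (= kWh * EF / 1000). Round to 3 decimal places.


CO2 offset in kg = generation * emission_factor
CO2 offset = 20686 * 0.39 = 8067.54 kg
Convert to tonnes:
  CO2 offset = 8067.54 / 1000 = 8.068 tonnes

8.068


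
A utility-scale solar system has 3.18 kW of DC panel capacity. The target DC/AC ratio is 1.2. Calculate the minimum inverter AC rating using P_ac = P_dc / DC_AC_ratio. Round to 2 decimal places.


The inverter AC capacity is determined by the DC/AC ratio.
Given: P_dc = 3.18 kW, DC/AC ratio = 1.2
P_ac = P_dc / ratio = 3.18 / 1.2
P_ac = 2.65 kW

2.65


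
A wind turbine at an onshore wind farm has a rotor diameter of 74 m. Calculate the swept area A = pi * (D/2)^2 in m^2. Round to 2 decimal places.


Compute the rotor radius:
  r = D / 2 = 74 / 2 = 37.0 m
Calculate swept area:
  A = pi * r^2 = pi * 37.0^2
  A = 4300.84 m^2

4300.84


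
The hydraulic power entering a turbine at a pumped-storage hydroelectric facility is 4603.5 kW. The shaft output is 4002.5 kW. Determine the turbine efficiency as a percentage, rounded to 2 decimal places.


Turbine efficiency = (output power / input power) * 100
eta = (4002.5 / 4603.5) * 100
eta = 86.94%

86.94


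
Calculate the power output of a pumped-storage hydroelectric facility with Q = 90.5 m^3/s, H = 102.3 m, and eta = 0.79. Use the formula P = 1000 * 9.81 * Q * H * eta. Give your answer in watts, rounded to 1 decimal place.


Apply the hydropower formula P = rho * g * Q * H * eta
rho * g = 1000 * 9.81 = 9810.0
P = 9810.0 * 90.5 * 102.3 * 0.79
P = 71749736.7 W

71749736.7


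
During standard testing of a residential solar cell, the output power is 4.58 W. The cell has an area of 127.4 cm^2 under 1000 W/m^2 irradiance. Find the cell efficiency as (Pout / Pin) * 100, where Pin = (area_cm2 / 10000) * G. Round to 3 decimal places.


First compute the input power:
  Pin = area_cm2 / 10000 * G = 127.4 / 10000 * 1000 = 12.74 W
Then compute efficiency:
  Efficiency = (Pout / Pin) * 100 = (4.58 / 12.74) * 100
  Efficiency = 35.950%

35.950


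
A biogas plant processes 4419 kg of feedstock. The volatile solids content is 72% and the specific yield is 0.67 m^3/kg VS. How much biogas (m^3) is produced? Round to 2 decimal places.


Compute volatile solids:
  VS = mass * VS_fraction = 4419 * 0.72 = 3181.68 kg
Calculate biogas volume:
  Biogas = VS * specific_yield = 3181.68 * 0.67
  Biogas = 2131.73 m^3

2131.73


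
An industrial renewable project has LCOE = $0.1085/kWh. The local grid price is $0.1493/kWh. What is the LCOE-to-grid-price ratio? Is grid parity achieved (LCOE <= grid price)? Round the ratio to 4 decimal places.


Compare LCOE to grid price:
  LCOE = $0.1085/kWh, Grid price = $0.1493/kWh
  Ratio = LCOE / grid_price = 0.1085 / 0.1493 = 0.7267
  Grid parity achieved (ratio <= 1)? yes

0.7267


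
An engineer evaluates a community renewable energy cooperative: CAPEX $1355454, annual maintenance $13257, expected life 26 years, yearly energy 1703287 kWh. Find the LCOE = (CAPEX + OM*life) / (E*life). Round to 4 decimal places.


Total cost = CAPEX + OM * lifetime = 1355454 + 13257 * 26 = 1355454 + 344682 = 1700136
Total generation = annual * lifetime = 1703287 * 26 = 44285462 kWh
LCOE = 1700136 / 44285462
LCOE = 0.0384 $/kWh

0.0384


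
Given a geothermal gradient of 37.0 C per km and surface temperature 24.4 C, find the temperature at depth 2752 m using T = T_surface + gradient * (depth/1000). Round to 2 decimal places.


Convert depth to km: 2752 / 1000 = 2.752 km
Temperature increase = gradient * depth_km = 37.0 * 2.752 = 101.82 C
Temperature at depth = T_surface + delta_T = 24.4 + 101.82
T = 126.22 C

126.22


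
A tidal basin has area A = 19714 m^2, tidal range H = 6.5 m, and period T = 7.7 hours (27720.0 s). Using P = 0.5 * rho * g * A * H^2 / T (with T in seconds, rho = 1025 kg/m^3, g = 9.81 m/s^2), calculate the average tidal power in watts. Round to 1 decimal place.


Convert period to seconds: T = 7.7 * 3600 = 27720.0 s
H^2 = 6.5^2 = 42.25
P = 0.5 * rho * g * A * H^2 / T
P = 0.5 * 1025 * 9.81 * 19714 * 42.25 / 27720.0
P = 151067.5 W

151067.5


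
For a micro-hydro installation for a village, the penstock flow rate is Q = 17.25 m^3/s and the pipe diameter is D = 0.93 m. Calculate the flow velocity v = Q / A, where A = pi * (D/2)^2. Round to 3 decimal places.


Compute pipe cross-sectional area:
  A = pi * (D/2)^2 = pi * (0.93/2)^2 = 0.6793 m^2
Calculate velocity:
  v = Q / A = 17.25 / 0.6793
  v = 25.394 m/s

25.394


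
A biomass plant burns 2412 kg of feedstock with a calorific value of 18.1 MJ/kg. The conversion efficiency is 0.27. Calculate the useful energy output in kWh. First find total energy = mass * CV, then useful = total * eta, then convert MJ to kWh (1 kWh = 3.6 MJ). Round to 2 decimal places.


Total energy = mass * CV = 2412 * 18.1 = 43657.2 MJ
Useful energy = total * eta = 43657.2 * 0.27 = 11787.44 MJ
Convert to kWh: 11787.44 / 3.6
Useful energy = 3274.29 kWh

3274.29
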